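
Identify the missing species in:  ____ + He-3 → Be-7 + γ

alpha particle

Conserve mass number: A + 3 = 7 + 0, so A = 4.
Conserve atomic number: Z + 2 = 4 + 0, so Z = 2.
A = 4 and Z = 2 is He-4 — an alpha particle.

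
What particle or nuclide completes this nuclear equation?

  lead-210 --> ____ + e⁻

Conserve mass number: 210 = A + 0, so A = 210.
Conserve atomic number: 82 = Z − 1, so Z = 83.
Z = 83 is bismuth, so the species is bismuth-210.

Bi-210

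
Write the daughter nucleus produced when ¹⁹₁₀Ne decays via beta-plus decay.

Beta-plus decay: mass number changes by +0, atomic number by -1.
A: 19 = 19; Z: 10 − 1 = 9.
Z = 9 is fluorine, so the daughter is ¹⁹₉F.

F-19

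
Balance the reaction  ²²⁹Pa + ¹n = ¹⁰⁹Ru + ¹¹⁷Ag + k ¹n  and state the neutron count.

4

Conserve mass number: 230 = 109 + 117 + k, so k = 230 − 226 = 4.
Check atomic number: 91 = 44 + 47 + 0 = 91. ✓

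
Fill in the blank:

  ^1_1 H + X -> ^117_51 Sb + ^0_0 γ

Sn-116

Conserve mass number: 1 + A = 117 + 0, so A = 116.
Conserve atomic number: 1 + Z = 51 + 0, so Z = 50.
Z = 50 is tin, so the species is ^116_50 Sn.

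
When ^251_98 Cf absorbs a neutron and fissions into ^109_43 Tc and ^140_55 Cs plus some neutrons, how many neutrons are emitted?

Conserve mass number: 252 = 109 + 140 + k, so k = 252 − 249 = 3.
Check atomic number: 98 = 43 + 55 + 0 = 98. ✓

3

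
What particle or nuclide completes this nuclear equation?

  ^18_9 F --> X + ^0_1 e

Conserve mass number: 18 = A + 0, so A = 18.
Conserve atomic number: 9 = Z + 1, so Z = 8.
Z = 8 is oxygen, so the species is ^18_8 O.

O-18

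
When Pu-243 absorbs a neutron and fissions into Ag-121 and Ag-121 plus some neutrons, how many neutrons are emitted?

2

Conserve mass number: 244 = 121 + 121 + k, so k = 244 − 242 = 2.
Check atomic number: 94 = 47 + 47 + 0 = 94. ✓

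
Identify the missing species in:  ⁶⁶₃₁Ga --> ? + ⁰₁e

Conserve mass number: 66 = A + 0, so A = 66.
Conserve atomic number: 31 = Z + 1, so Z = 30.
Z = 30 is zinc, so the species is ⁶⁶₃₀Zn.

Zn-66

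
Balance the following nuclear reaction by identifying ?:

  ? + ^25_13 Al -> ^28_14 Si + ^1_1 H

alpha particle

Conserve mass number: A + 25 = 28 + 1, so A = 4.
Conserve atomic number: Z + 13 = 14 + 1, so Z = 2.
A = 4 and Z = 2 is ^4_2 He — an alpha particle.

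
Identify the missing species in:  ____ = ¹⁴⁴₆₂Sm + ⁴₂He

Conserve mass number: A = 144 + 4, so A = 148.
Conserve atomic number: Z = 62 + 2, so Z = 64.
Z = 64 is gadolinium, so the species is ¹⁴⁸₆₄Gd.

Gd-148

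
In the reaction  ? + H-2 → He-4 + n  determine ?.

Conserve mass number: A + 2 = 4 + 1, so A = 3.
Conserve atomic number: Z + 1 = 2 + 0, so Z = 1.
A = 3 and Z = 1 is H-3 — a triton.

triton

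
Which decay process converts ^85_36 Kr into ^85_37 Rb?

ΔA = 85 − 85 = 0; ΔZ = 37 − 36 = +1.
A is unchanged and Z rises by 1 — a neutron has become a proton (β⁻ decay).

beta-minus decay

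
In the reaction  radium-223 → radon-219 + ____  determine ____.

alpha particle

Conserve mass number: 223 = 219 + A, so A = 4.
Conserve atomic number: 88 = 86 + Z, so Z = 2.
A = 4 and Z = 2 is helium-4 — an alpha particle.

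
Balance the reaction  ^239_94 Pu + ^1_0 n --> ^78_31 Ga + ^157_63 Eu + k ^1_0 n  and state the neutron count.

5

Conserve mass number: 240 = 78 + 157 + k, so k = 240 − 235 = 5.
Check atomic number: 94 = 31 + 63 + 0 = 94. ✓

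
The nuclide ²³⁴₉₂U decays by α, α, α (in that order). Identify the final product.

Rn-222

Start: (A, Z) = (234, 92).
After α: (230, 90).
After α: (226, 88).
After α: (222, 86).
Z = 86 is radon.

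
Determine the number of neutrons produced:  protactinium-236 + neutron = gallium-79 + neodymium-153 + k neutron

Conserve mass number: 237 = 79 + 153 + k, so k = 237 − 232 = 5.
Check atomic number: 91 = 31 + 60 + 0 = 91. ✓

5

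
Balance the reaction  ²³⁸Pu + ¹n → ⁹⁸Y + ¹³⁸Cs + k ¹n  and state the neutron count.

3

Conserve mass number: 239 = 98 + 138 + k, so k = 239 − 236 = 3.
Check atomic number: 94 = 39 + 55 + 0 = 94. ✓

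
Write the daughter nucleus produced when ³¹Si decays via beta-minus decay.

Beta-minus decay: mass number changes by +0, atomic number by +1.
A: 31 = 31; Z: 14 + 1 = 15.
Z = 15 is phosphorus, so the daughter is ³¹P.

P-31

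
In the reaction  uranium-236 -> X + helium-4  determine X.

Th-232

Conserve mass number: 236 = A + 4, so A = 232.
Conserve atomic number: 92 = Z + 2, so Z = 90.
Z = 90 is thorium, so the species is thorium-232.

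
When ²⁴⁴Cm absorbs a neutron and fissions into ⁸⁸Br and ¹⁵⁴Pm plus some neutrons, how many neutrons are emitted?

Conserve mass number: 245 = 88 + 154 + k, so k = 245 − 242 = 3.
Check atomic number: 96 = 35 + 61 + 0 = 96. ✓

3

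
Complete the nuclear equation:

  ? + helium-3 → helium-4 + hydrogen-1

Conserve mass number: A + 3 = 4 + 1, so A = 2.
Conserve atomic number: Z + 2 = 2 + 1, so Z = 1.
A = 2 and Z = 1 is hydrogen-2 — a deuteron.

deuteron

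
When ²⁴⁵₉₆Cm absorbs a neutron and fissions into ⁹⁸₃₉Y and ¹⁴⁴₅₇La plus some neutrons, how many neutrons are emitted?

Conserve mass number: 246 = 98 + 144 + k, so k = 246 − 242 = 4.
Check atomic number: 96 = 39 + 57 + 0 = 96. ✓

4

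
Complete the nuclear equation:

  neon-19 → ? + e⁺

F-19

Conserve mass number: 19 = A + 0, so A = 19.
Conserve atomic number: 10 = Z + 1, so Z = 9.
Z = 9 is fluorine, so the species is fluorine-19.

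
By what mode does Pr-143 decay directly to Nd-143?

beta-minus decay

ΔA = 143 − 143 = 0; ΔZ = 60 − 59 = +1.
A is unchanged and Z rises by 1 — a neutron has become a proton (β⁻ decay).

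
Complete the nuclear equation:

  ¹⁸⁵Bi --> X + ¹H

Conserve mass number: 185 = A + 1, so A = 184.
Conserve atomic number: 83 = Z + 1, so Z = 82.
Z = 82 is lead, so the species is ¹⁸⁴Pb.

Pb-184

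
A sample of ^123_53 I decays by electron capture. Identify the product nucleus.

Te-123

Electron capture: mass number changes by +0, atomic number by -1.
A: 123 = 123; Z: 53 − 1 = 52.
Z = 52 is tellurium, so the daughter is ^123_52 Te.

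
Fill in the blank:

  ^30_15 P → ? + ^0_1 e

Si-30

Conserve mass number: 30 = A + 0, so A = 30.
Conserve atomic number: 15 = Z + 1, so Z = 14.
Z = 14 is silicon, so the species is ^30_14 Si.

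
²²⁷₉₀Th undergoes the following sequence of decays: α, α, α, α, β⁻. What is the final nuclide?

Bi-211

Start: (A, Z) = (227, 90).
After α: (223, 88).
After α: (219, 86).
After α: (215, 84).
After α: (211, 82).
After β⁻: (211, 83).
Z = 83 is bismuth.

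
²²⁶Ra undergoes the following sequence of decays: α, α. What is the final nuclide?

Start: (A, Z) = (226, 88).
After α: (222, 86).
After α: (218, 84).
Z = 84 is polonium.

Po-218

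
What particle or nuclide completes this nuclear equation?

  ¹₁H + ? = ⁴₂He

triton

Conserve mass number: 1 + A = 4, so A = 3.
Conserve atomic number: 1 + Z = 2, so Z = 1.
A = 3 and Z = 1 is ³₁H — a triton.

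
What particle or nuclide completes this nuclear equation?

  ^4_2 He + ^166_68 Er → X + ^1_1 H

Tm-169

Conserve mass number: 4 + 166 = A + 1, so A = 169.
Conserve atomic number: 2 + 68 = Z + 1, so Z = 69.
Z = 69 is thulium, so the species is ^169_69 Tm.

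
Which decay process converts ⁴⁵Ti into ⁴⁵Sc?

beta-plus decay or electron capture

ΔA = 45 − 45 = 0; ΔZ = 21 − 22 = -1.
A is unchanged and Z drops by 1 — a proton has become a neutron (β⁺ emission or electron capture).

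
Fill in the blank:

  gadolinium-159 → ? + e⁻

Conserve mass number: 159 = A + 0, so A = 159.
Conserve atomic number: 64 = Z − 1, so Z = 65.
Z = 65 is terbium, so the species is terbium-159.

Tb-159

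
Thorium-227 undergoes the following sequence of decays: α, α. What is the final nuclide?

Start: (A, Z) = (227, 90).
After α: (223, 88).
After α: (219, 86).
Z = 86 is radon.

Rn-219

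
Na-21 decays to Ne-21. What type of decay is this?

beta-plus decay or electron capture

ΔA = 21 − 21 = 0; ΔZ = 10 − 11 = -1.
A is unchanged and Z drops by 1 — a proton has become a neutron (β⁺ emission or electron capture).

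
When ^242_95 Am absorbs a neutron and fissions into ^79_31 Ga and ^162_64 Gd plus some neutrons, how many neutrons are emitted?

2

Conserve mass number: 243 = 79 + 162 + k, so k = 243 − 241 = 2.
Check atomic number: 95 = 31 + 64 + 0 = 95. ✓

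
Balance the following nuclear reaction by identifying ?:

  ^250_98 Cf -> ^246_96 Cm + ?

alpha particle

Conserve mass number: 250 = 246 + A, so A = 4.
Conserve atomic number: 98 = 96 + Z, so Z = 2.
A = 4 and Z = 2 is ^4_2 He — an alpha particle.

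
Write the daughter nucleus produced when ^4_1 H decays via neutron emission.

Neutron emission: mass number changes by -1, atomic number by +0.
A: 4 − 1 = 3; Z: 1 = 1.
Z = 1 is hydrogen, so the daughter is ^3_1 H.

H-3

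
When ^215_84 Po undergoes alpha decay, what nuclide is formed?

Pb-211

Alpha decay: mass number changes by -4, atomic number by -2.
A: 215 − 4 = 211; Z: 84 − 2 = 82.
Z = 82 is lead, so the daughter is ^211_82 Pb.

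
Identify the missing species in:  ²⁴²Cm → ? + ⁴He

Conserve mass number: 242 = A + 4, so A = 238.
Conserve atomic number: 96 = Z + 2, so Z = 94.
Z = 94 is plutonium, so the species is ²³⁸Pu.

Pu-238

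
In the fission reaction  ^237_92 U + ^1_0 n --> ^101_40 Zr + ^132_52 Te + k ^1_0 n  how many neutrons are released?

Conserve mass number: 238 = 101 + 132 + k, so k = 238 − 233 = 5.
Check atomic number: 92 = 40 + 52 + 0 = 92. ✓

5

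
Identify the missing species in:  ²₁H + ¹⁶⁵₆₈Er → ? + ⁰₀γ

Conserve mass number: 2 + 165 = A + 0, so A = 167.
Conserve atomic number: 1 + 68 = Z + 0, so Z = 69.
Z = 69 is thulium, so the species is ¹⁶⁷₆₉Tm.

Tm-167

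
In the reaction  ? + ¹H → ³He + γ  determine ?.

deuteron

Conserve mass number: A + 1 = 3 + 0, so A = 2.
Conserve atomic number: Z + 1 = 2 + 0, so Z = 1.
A = 2 and Z = 1 is ²H — a deuteron.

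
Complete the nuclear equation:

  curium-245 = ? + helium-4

Pu-241

Conserve mass number: 245 = A + 4, so A = 241.
Conserve atomic number: 96 = Z + 2, so Z = 94.
Z = 94 is plutonium, so the species is plutonium-241.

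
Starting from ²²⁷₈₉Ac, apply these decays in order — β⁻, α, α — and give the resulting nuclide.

Start: (A, Z) = (227, 89).
After β⁻: (227, 90).
After α: (223, 88).
After α: (219, 86).
Z = 86 is radon.

Rn-219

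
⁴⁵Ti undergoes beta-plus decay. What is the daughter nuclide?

Sc-45

Beta-plus decay: mass number changes by +0, atomic number by -1.
A: 45 = 45; Z: 22 − 1 = 21.
Z = 21 is scandium, so the daughter is ⁴⁵Sc.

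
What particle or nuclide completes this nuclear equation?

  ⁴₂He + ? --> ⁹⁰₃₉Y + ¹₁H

Conserve mass number: 4 + A = 90 + 1, so A = 87.
Conserve atomic number: 2 + Z = 39 + 1, so Z = 38.
Z = 38 is strontium, so the species is ⁸⁷₃₈Sr.

Sr-87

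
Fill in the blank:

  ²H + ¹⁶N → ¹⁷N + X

Conserve mass number: 2 + 16 = 17 + A, so A = 1.
Conserve atomic number: 1 + 7 = 7 + Z, so Z = 1.
A = 1 and Z = 1 is ¹H — a proton.

proton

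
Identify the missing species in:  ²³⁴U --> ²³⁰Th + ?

Conserve mass number: 234 = 230 + A, so A = 4.
Conserve atomic number: 92 = 90 + Z, so Z = 2.
A = 4 and Z = 2 is ⁴He — an alpha particle.

alpha particle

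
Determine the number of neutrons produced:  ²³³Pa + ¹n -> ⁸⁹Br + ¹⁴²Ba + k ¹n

Conserve mass number: 234 = 89 + 142 + k, so k = 234 − 231 = 3.
Check atomic number: 91 = 35 + 56 + 0 = 91. ✓

3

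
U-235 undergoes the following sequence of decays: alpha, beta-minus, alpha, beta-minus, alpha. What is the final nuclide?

Start: (A, Z) = (235, 92).
After α: (231, 90).
After β⁻: (231, 91).
After α: (227, 89).
After β⁻: (227, 90).
After α: (223, 88).
Z = 88 is radium.

Ra-223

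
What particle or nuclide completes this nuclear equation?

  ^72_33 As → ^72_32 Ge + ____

positron

Conserve mass number: 72 = 72 + A, so A = 0.
Conserve atomic number: 33 = 32 + Z, so Z = 1.
A = 0 and Z = 1 is ^0_1 e — a positron.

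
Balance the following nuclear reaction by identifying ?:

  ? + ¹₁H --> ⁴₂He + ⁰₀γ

Conserve mass number: A + 1 = 4 + 0, so A = 3.
Conserve atomic number: Z + 1 = 2 + 0, so Z = 1.
A = 3 and Z = 1 is ³₁H — a triton.

triton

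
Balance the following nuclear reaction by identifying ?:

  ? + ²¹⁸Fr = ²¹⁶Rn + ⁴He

deuteron

Conserve mass number: A + 218 = 216 + 4, so A = 2.
Conserve atomic number: Z + 87 = 86 + 2, so Z = 1.
A = 2 and Z = 1 is ²H — a deuteron.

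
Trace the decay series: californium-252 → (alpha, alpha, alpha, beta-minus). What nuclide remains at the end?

Start: (A, Z) = (252, 98).
After α: (248, 96).
After α: (244, 94).
After α: (240, 92).
After β⁻: (240, 93).
Z = 93 is neptunium.

Np-240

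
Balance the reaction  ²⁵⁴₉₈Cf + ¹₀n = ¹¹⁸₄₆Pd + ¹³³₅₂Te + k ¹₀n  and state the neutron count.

Conserve mass number: 255 = 118 + 133 + k, so k = 255 − 251 = 4.
Check atomic number: 98 = 46 + 52 + 0 = 98. ✓

4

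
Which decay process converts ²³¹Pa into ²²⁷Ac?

alpha decay

ΔA = 227 − 231 = -4; ΔZ = 89 − 91 = -2.
A drops by 4 and Z drops by 2 — the signature of alpha emission.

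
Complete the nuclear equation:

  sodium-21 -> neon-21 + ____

Conserve mass number: 21 = 21 + A, so A = 0.
Conserve atomic number: 11 = 10 + Z, so Z = 1.
A = 0 and Z = 1 is e⁺ — a positron.

positron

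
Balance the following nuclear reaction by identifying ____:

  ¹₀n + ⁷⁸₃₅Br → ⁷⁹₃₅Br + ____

Conserve mass number: 1 + 78 = 79 + A, so A = 0.
Conserve atomic number: 0 + 35 = 35 + Z, so Z = 0.
A = 0 and Z = 0 is ⁰₀γ — a gamma ray.

gamma ray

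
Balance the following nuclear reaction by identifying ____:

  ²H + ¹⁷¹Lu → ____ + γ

Conserve mass number: 2 + 171 = A + 0, so A = 173.
Conserve atomic number: 1 + 71 = Z + 0, so Z = 72.
Z = 72 is hafnium, so the species is ¹⁷³Hf.

Hf-173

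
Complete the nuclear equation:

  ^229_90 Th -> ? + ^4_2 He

Ra-225

Conserve mass number: 229 = A + 4, so A = 225.
Conserve atomic number: 90 = Z + 2, so Z = 88.
Z = 88 is radium, so the species is ^225_88 Ra.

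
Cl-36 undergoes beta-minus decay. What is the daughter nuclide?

Beta-minus decay: mass number changes by +0, atomic number by +1.
A: 36 = 36; Z: 17 + 1 = 18.
Z = 18 is argon, so the daughter is Ar-36.

Ar-36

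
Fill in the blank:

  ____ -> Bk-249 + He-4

Conserve mass number: A = 249 + 4, so A = 253.
Conserve atomic number: Z = 97 + 2, so Z = 99.
Z = 99 is einsteinium, so the species is Es-253.

Es-253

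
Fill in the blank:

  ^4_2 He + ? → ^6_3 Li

deuteron

Conserve mass number: 4 + A = 6, so A = 2.
Conserve atomic number: 2 + Z = 3, so Z = 1.
A = 2 and Z = 1 is ^2_1 H — a deuteron.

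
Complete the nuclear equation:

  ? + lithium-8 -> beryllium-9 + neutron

Conserve mass number: A + 8 = 9 + 1, so A = 2.
Conserve atomic number: Z + 3 = 4 + 0, so Z = 1.
A = 2 and Z = 1 is hydrogen-2 — a deuteron.

deuteron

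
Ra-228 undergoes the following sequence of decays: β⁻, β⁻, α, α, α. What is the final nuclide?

Start: (A, Z) = (228, 88).
After β⁻: (228, 89).
After β⁻: (228, 90).
After α: (224, 88).
After α: (220, 86).
After α: (216, 84).
Z = 84 is polonium.

Po-216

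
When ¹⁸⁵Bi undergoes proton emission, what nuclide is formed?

Proton emission: mass number changes by -1, atomic number by -1.
A: 185 − 1 = 184; Z: 83 − 1 = 82.
Z = 82 is lead, so the daughter is ¹⁸⁴Pb.

Pb-184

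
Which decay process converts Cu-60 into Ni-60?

beta-plus decay or electron capture

ΔA = 60 − 60 = 0; ΔZ = 28 − 29 = -1.
A is unchanged and Z drops by 1 — a proton has become a neutron (β⁺ emission or electron capture).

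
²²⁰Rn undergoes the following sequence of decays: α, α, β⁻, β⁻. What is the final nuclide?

Po-212

Start: (A, Z) = (220, 86).
After α: (216, 84).
After α: (212, 82).
After β⁻: (212, 83).
After β⁻: (212, 84).
Z = 84 is polonium.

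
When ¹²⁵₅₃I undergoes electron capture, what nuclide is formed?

Te-125

Electron capture: mass number changes by +0, atomic number by -1.
A: 125 = 125; Z: 53 − 1 = 52.
Z = 52 is tellurium, so the daughter is ¹²⁵₅₂Te.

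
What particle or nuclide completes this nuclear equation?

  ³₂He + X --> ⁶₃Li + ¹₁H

Conserve mass number: 3 + A = 6 + 1, so A = 4.
Conserve atomic number: 2 + Z = 3 + 1, so Z = 2.
A = 4 and Z = 2 is ⁴₂He — an alpha particle.

alpha particle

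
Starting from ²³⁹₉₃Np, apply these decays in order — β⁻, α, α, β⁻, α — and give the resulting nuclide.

Start: (A, Z) = (239, 93).
After β⁻: (239, 94).
After α: (235, 92).
After α: (231, 90).
After β⁻: (231, 91).
After α: (227, 89).
Z = 89 is actinium.

Ac-227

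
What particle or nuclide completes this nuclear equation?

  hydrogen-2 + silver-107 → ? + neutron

Cd-108

Conserve mass number: 2 + 107 = A + 1, so A = 108.
Conserve atomic number: 1 + 47 = Z + 0, so Z = 48.
Z = 48 is cadmium, so the species is cadmium-108.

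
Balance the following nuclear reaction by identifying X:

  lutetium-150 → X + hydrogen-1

Yb-149

Conserve mass number: 150 = A + 1, so A = 149.
Conserve atomic number: 71 = Z + 1, so Z = 70.
Z = 70 is ytterbium, so the species is ytterbium-149.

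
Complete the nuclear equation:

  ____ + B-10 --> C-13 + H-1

Conserve mass number: A + 10 = 13 + 1, so A = 4.
Conserve atomic number: Z + 5 = 6 + 1, so Z = 2.
A = 4 and Z = 2 is He-4 — an alpha particle.

alpha particle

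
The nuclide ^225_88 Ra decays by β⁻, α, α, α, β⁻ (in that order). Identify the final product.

Po-213

Start: (A, Z) = (225, 88).
After β⁻: (225, 89).
After α: (221, 87).
After α: (217, 85).
After α: (213, 83).
After β⁻: (213, 84).
Z = 84 is polonium.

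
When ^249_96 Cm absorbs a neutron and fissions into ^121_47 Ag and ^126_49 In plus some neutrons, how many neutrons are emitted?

Conserve mass number: 250 = 121 + 126 + k, so k = 250 − 247 = 3.
Check atomic number: 96 = 47 + 49 + 0 = 96. ✓

3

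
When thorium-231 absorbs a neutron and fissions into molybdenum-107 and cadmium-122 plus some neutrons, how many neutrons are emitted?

Conserve mass number: 232 = 107 + 122 + k, so k = 232 − 229 = 3.
Check atomic number: 90 = 42 + 48 + 0 = 90. ✓

3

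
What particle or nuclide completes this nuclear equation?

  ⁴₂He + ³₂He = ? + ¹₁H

Li-6

Conserve mass number: 4 + 3 = A + 1, so A = 6.
Conserve atomic number: 2 + 2 = Z + 1, so Z = 3.
Z = 3 is lithium, so the species is ⁶₃Li.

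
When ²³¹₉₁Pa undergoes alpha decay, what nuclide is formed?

Ac-227

Alpha decay: mass number changes by -4, atomic number by -2.
A: 231 − 4 = 227; Z: 91 − 2 = 89.
Z = 89 is actinium, so the daughter is ²²⁷₈₉Ac.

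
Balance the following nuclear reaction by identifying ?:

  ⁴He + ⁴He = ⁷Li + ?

proton

Conserve mass number: 4 + 4 = 7 + A, so A = 1.
Conserve atomic number: 2 + 2 = 3 + Z, so Z = 1.
A = 1 and Z = 1 is ¹H — a proton.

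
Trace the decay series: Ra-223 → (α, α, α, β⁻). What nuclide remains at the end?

Start: (A, Z) = (223, 88).
After α: (219, 86).
After α: (215, 84).
After α: (211, 82).
After β⁻: (211, 83).
Z = 83 is bismuth.

Bi-211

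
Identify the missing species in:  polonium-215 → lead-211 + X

Conserve mass number: 215 = 211 + A, so A = 4.
Conserve atomic number: 84 = 82 + Z, so Z = 2.
A = 4 and Z = 2 is helium-4 — an alpha particle.

alpha particle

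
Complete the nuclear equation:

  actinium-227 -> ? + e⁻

Th-227

Conserve mass number: 227 = A + 0, so A = 227.
Conserve atomic number: 89 = Z − 1, so Z = 90.
Z = 90 is thorium, so the species is thorium-227.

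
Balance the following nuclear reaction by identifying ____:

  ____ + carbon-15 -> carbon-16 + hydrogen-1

deuteron

Conserve mass number: A + 15 = 16 + 1, so A = 2.
Conserve atomic number: Z + 6 = 6 + 1, so Z = 1.
A = 2 and Z = 1 is hydrogen-2 — a deuteron.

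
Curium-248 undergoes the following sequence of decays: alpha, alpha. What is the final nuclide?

U-240

Start: (A, Z) = (248, 96).
After α: (244, 94).
After α: (240, 92).
Z = 92 is uranium.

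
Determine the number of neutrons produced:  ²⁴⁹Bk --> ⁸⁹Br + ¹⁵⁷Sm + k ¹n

Conserve mass number: 249 = 89 + 157 + k, so k = 249 − 246 = 3.
Check atomic number: 97 = 35 + 62 + 0 = 97. ✓

3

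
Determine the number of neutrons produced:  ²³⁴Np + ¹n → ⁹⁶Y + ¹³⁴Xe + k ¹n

5

Conserve mass number: 235 = 96 + 134 + k, so k = 235 − 230 = 5.
Check atomic number: 93 = 39 + 54 + 0 = 93. ✓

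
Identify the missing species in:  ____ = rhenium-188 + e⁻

Conserve mass number: A = 188 + 0, so A = 188.
Conserve atomic number: Z = 75 − 1, so Z = 74.
Z = 74 is tungsten, so the species is tungsten-188.

W-188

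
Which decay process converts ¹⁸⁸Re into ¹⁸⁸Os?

beta-minus decay

ΔA = 188 − 188 = 0; ΔZ = 76 − 75 = +1.
A is unchanged and Z rises by 1 — a neutron has become a proton (β⁻ decay).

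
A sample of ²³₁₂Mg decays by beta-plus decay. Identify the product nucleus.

Na-23

Beta-plus decay: mass number changes by +0, atomic number by -1.
A: 23 = 23; Z: 12 − 1 = 11.
Z = 11 is sodium, so the daughter is ²³₁₁Na.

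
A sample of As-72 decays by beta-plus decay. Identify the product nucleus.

Beta-plus decay: mass number changes by +0, atomic number by -1.
A: 72 = 72; Z: 33 − 1 = 32.
Z = 32 is germanium, so the daughter is Ge-72.

Ge-72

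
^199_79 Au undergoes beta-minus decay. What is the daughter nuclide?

Hg-199

Beta-minus decay: mass number changes by +0, atomic number by +1.
A: 199 = 199; Z: 79 + 1 = 80.
Z = 80 is mercury, so the daughter is ^199_80 Hg.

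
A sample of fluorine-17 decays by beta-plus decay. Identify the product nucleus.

Beta-plus decay: mass number changes by +0, atomic number by -1.
A: 17 = 17; Z: 9 − 1 = 8.
Z = 8 is oxygen, so the daughter is oxygen-17.

O-17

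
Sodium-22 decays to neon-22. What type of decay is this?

beta-plus decay or electron capture

ΔA = 22 − 22 = 0; ΔZ = 10 − 11 = -1.
A is unchanged and Z drops by 1 — a proton has become a neutron (β⁺ emission or electron capture).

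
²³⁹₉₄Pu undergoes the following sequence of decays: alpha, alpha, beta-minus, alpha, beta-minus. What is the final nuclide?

Th-227

Start: (A, Z) = (239, 94).
After α: (235, 92).
After α: (231, 90).
After β⁻: (231, 91).
After α: (227, 89).
After β⁻: (227, 90).
Z = 90 is thorium.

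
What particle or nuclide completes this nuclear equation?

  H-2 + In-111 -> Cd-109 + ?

alpha particle

Conserve mass number: 2 + 111 = 109 + A, so A = 4.
Conserve atomic number: 1 + 49 = 48 + Z, so Z = 2.
A = 4 and Z = 2 is He-4 — an alpha particle.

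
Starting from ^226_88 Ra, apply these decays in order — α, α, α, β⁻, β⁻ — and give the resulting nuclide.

Start: (A, Z) = (226, 88).
After α: (222, 86).
After α: (218, 84).
After α: (214, 82).
After β⁻: (214, 83).
After β⁻: (214, 84).
Z = 84 is polonium.

Po-214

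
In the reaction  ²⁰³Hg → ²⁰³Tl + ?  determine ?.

Conserve mass number: 203 = 203 + A, so A = 0.
Conserve atomic number: 80 = 81 + Z, so Z = -1.
A = 0 and Z = -1 is e⁻ — a beta-minus particle.

beta-minus particle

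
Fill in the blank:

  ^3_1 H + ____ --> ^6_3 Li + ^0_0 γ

He-3

Conserve mass number: 3 + A = 6 + 0, so A = 3.
Conserve atomic number: 1 + Z = 3 + 0, so Z = 2.
Z = 2 is helium, so the species is ^3_2 He.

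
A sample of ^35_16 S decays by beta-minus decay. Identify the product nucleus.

Cl-35

Beta-minus decay: mass number changes by +0, atomic number by +1.
A: 35 = 35; Z: 16 + 1 = 17.
Z = 17 is chlorine, so the daughter is ^35_17 Cl.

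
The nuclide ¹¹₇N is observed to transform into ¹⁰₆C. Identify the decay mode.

proton emission

ΔA = 10 − 11 = -1; ΔZ = 6 − 7 = -1.
A drops by 1 and Z drops by 1 — a proton was emitted.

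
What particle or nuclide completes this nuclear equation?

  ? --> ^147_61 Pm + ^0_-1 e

Nd-147

Conserve mass number: A = 147 + 0, so A = 147.
Conserve atomic number: Z = 61 − 1, so Z = 60.
Z = 60 is neodymium, so the species is ^147_60 Nd.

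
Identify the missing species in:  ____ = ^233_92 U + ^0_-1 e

Pa-233

Conserve mass number: A = 233 + 0, so A = 233.
Conserve atomic number: Z = 92 − 1, so Z = 91.
Z = 91 is protactinium, so the species is ^233_91 Pa.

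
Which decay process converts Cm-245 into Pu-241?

alpha decay

ΔA = 241 − 245 = -4; ΔZ = 94 − 96 = -2.
A drops by 4 and Z drops by 2 — the signature of alpha emission.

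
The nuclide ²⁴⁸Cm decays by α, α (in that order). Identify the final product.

U-240

Start: (A, Z) = (248, 96).
After α: (244, 94).
After α: (240, 92).
Z = 92 is uranium.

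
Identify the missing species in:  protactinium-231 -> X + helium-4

Conserve mass number: 231 = A + 4, so A = 227.
Conserve atomic number: 91 = Z + 2, so Z = 89.
Z = 89 is actinium, so the species is actinium-227.

Ac-227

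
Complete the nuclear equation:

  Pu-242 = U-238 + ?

Conserve mass number: 242 = 238 + A, so A = 4.
Conserve atomic number: 94 = 92 + Z, so Z = 2.
A = 4 and Z = 2 is He-4 — an alpha particle.

alpha particle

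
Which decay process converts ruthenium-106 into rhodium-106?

beta-minus decay

ΔA = 106 − 106 = 0; ΔZ = 45 − 44 = +1.
A is unchanged and Z rises by 1 — a neutron has become a proton (β⁻ decay).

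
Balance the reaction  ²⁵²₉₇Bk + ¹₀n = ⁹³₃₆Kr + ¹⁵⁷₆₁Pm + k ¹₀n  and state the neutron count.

3

Conserve mass number: 253 = 93 + 157 + k, so k = 253 − 250 = 3.
Check atomic number: 97 = 36 + 61 + 0 = 97. ✓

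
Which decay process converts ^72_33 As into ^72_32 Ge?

ΔA = 72 − 72 = 0; ΔZ = 32 − 33 = -1.
A is unchanged and Z drops by 1 — a proton has become a neutron (β⁺ emission or electron capture).

beta-plus decay or electron capture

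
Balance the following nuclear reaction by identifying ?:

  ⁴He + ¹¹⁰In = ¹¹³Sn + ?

Conserve mass number: 4 + 110 = 113 + A, so A = 1.
Conserve atomic number: 2 + 49 = 50 + Z, so Z = 1.
A = 1 and Z = 1 is ¹H — a proton.

proton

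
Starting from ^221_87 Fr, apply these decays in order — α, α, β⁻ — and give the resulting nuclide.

Start: (A, Z) = (221, 87).
After α: (217, 85).
After α: (213, 83).
After β⁻: (213, 84).
Z = 84 is polonium.

Po-213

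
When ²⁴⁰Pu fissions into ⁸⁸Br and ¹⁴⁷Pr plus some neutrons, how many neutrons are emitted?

Conserve mass number: 240 = 88 + 147 + k, so k = 240 − 235 = 5.
Check atomic number: 94 = 35 + 59 + 0 = 94. ✓

5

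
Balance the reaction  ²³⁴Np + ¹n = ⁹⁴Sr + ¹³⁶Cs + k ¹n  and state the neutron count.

Conserve mass number: 235 = 94 + 136 + k, so k = 235 − 230 = 5.
Check atomic number: 93 = 38 + 55 + 0 = 93. ✓

5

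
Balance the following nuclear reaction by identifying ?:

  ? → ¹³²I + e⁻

Te-132

Conserve mass number: A = 132 + 0, so A = 132.
Conserve atomic number: Z = 53 − 1, so Z = 52.
Z = 52 is tellurium, so the species is ¹³²Te.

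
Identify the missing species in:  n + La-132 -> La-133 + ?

Conserve mass number: 1 + 132 = 133 + A, so A = 0.
Conserve atomic number: 0 + 57 = 57 + Z, so Z = 0.
A = 0 and Z = 0 is γ — a gamma ray.

gamma ray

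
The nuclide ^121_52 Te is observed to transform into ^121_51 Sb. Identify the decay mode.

ΔA = 121 − 121 = 0; ΔZ = 51 − 52 = -1.
A is unchanged and Z drops by 1 — a proton has become a neutron (β⁺ emission or electron capture).

beta-plus decay or electron capture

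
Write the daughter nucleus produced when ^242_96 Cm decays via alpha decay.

Pu-238

Alpha decay: mass number changes by -4, atomic number by -2.
A: 242 − 4 = 238; Z: 96 − 2 = 94.
Z = 94 is plutonium, so the daughter is ^238_94 Pu.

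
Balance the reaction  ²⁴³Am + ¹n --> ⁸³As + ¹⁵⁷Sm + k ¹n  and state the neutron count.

Conserve mass number: 244 = 83 + 157 + k, so k = 244 − 240 = 4.
Check atomic number: 95 = 33 + 62 + 0 = 95. ✓

4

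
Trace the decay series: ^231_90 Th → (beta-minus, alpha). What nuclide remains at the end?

Start: (A, Z) = (231, 90).
After β⁻: (231, 91).
After α: (227, 89).
Z = 89 is actinium.

Ac-227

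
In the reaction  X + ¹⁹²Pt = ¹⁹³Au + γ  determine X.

proton

Conserve mass number: A + 192 = 193 + 0, so A = 1.
Conserve atomic number: Z + 78 = 79 + 0, so Z = 1.
A = 1 and Z = 1 is ¹H — a proton.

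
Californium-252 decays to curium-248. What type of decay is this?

alpha decay

ΔA = 248 − 252 = -4; ΔZ = 96 − 98 = -2.
A drops by 4 and Z drops by 2 — the signature of alpha emission.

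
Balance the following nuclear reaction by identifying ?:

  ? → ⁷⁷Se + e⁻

As-77

Conserve mass number: A = 77 + 0, so A = 77.
Conserve atomic number: Z = 34 − 1, so Z = 33.
Z = 33 is arsenic, so the species is ⁷⁷As.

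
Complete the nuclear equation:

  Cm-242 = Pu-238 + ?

alpha particle

Conserve mass number: 242 = 238 + A, so A = 4.
Conserve atomic number: 96 = 94 + Z, so Z = 2.
A = 4 and Z = 2 is He-4 — an alpha particle.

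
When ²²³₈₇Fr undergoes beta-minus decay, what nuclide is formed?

Beta-minus decay: mass number changes by +0, atomic number by +1.
A: 223 = 223; Z: 87 + 1 = 88.
Z = 88 is radium, so the daughter is ²²³₈₈Ra.

Ra-223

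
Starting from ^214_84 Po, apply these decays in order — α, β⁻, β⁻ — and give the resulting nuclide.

Po-210

Start: (A, Z) = (214, 84).
After α: (210, 82).
After β⁻: (210, 83).
After β⁻: (210, 84).
Z = 84 is polonium.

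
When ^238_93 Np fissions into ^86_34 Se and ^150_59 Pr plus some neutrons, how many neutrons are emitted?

2

Conserve mass number: 238 = 86 + 150 + k, so k = 238 − 236 = 2.
Check atomic number: 93 = 34 + 59 + 0 = 93. ✓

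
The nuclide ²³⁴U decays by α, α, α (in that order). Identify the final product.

Rn-222

Start: (A, Z) = (234, 92).
After α: (230, 90).
After α: (226, 88).
After α: (222, 86).
Z = 86 is radon.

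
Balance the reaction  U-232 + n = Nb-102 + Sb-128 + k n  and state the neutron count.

Conserve mass number: 233 = 102 + 128 + k, so k = 233 − 230 = 3.
Check atomic number: 92 = 41 + 51 + 0 = 92. ✓

3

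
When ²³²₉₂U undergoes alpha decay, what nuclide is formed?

Alpha decay: mass number changes by -4, atomic number by -2.
A: 232 − 4 = 228; Z: 92 − 2 = 90.
Z = 90 is thorium, so the daughter is ²²⁸₉₀Th.

Th-228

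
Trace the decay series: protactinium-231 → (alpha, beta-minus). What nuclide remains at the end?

Th-227

Start: (A, Z) = (231, 91).
After α: (227, 89).
After β⁻: (227, 90).
Z = 90 is thorium.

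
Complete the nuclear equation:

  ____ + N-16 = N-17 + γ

Conserve mass number: A + 16 = 17 + 0, so A = 1.
Conserve atomic number: Z + 7 = 7 + 0, so Z = 0.
A = 1 and Z = 0 is n — a neutron.

neutron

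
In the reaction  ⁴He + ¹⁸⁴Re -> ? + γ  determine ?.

Ir-188

Conserve mass number: 4 + 184 = A + 0, so A = 188.
Conserve atomic number: 2 + 75 = Z + 0, so Z = 77.
Z = 77 is iridium, so the species is ¹⁸⁸Ir.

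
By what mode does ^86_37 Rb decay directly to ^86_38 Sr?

beta-minus decay

ΔA = 86 − 86 = 0; ΔZ = 38 − 37 = +1.
A is unchanged and Z rises by 1 — a neutron has become a proton (β⁻ decay).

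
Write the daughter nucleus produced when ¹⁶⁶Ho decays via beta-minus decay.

Beta-minus decay: mass number changes by +0, atomic number by +1.
A: 166 = 166; Z: 67 + 1 = 68.
Z = 68 is erbium, so the daughter is ¹⁶⁶Er.

Er-166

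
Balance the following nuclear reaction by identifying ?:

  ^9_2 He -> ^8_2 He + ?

Conserve mass number: 9 = 8 + A, so A = 1.
Conserve atomic number: 2 = 2 + Z, so Z = 0.
A = 1 and Z = 0 is ^1_0 n — a neutron.

neutron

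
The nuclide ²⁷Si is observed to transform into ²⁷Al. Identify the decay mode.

beta-plus decay or electron capture

ΔA = 27 − 27 = 0; ΔZ = 13 − 14 = -1.
A is unchanged and Z drops by 1 — a proton has become a neutron (β⁺ emission or electron capture).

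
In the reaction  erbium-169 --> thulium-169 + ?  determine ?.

beta-minus particle

Conserve mass number: 169 = 169 + A, so A = 0.
Conserve atomic number: 68 = 69 + Z, so Z = -1.
A = 0 and Z = -1 is e⁻ — a beta-minus particle.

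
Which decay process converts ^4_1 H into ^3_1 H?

neutron emission

ΔA = 3 − 4 = -1; ΔZ = 1 − 1 = +0.
A drops by 1 with Z unchanged — a neutron was emitted.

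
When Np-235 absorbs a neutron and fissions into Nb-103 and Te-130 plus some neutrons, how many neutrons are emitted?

3

Conserve mass number: 236 = 103 + 130 + k, so k = 236 − 233 = 3.
Check atomic number: 93 = 41 + 52 + 0 = 93. ✓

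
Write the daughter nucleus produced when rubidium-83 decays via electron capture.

Electron capture: mass number changes by +0, atomic number by -1.
A: 83 = 83; Z: 37 − 1 = 36.
Z = 36 is krypton, so the daughter is krypton-83.

Kr-83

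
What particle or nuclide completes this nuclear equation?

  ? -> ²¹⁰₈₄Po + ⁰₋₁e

Bi-210

Conserve mass number: A = 210 + 0, so A = 210.
Conserve atomic number: Z = 84 − 1, so Z = 83.
Z = 83 is bismuth, so the species is ²¹⁰₈₃Bi.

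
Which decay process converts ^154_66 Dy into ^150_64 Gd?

ΔA = 150 − 154 = -4; ΔZ = 64 − 66 = -2.
A drops by 4 and Z drops by 2 — the signature of alpha emission.

alpha decay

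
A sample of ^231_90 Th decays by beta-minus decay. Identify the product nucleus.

Pa-231

Beta-minus decay: mass number changes by +0, atomic number by +1.
A: 231 = 231; Z: 90 + 1 = 91.
Z = 91 is protactinium, so the daughter is ^231_91 Pa.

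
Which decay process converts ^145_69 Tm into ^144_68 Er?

ΔA = 144 − 145 = -1; ΔZ = 68 − 69 = -1.
A drops by 1 and Z drops by 1 — a proton was emitted.

proton emission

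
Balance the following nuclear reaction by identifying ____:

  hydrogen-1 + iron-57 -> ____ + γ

Co-58

Conserve mass number: 1 + 57 = A + 0, so A = 58.
Conserve atomic number: 1 + 26 = Z + 0, so Z = 27.
Z = 27 is cobalt, so the species is cobalt-58.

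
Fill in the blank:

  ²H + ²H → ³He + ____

Conserve mass number: 2 + 2 = 3 + A, so A = 1.
Conserve atomic number: 1 + 1 = 2 + Z, so Z = 0.
A = 1 and Z = 0 is ¹n — a neutron.

neutron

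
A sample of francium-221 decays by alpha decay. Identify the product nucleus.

At-217

Alpha decay: mass number changes by -4, atomic number by -2.
A: 221 − 4 = 217; Z: 87 − 2 = 85.
Z = 85 is astatine, so the daughter is astatine-217.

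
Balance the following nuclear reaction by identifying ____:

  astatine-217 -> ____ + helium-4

Bi-213

Conserve mass number: 217 = A + 4, so A = 213.
Conserve atomic number: 85 = Z + 2, so Z = 83.
Z = 83 is bismuth, so the species is bismuth-213.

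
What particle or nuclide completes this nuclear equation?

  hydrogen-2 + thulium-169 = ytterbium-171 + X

Conserve mass number: 2 + 169 = 171 + A, so A = 0.
Conserve atomic number: 1 + 69 = 70 + Z, so Z = 0.
A = 0 and Z = 0 is γ — a gamma ray.

gamma ray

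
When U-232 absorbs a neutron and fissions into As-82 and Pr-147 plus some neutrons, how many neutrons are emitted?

Conserve mass number: 233 = 82 + 147 + k, so k = 233 − 229 = 4.
Check atomic number: 92 = 33 + 59 + 0 = 92. ✓

4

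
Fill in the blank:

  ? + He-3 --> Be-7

alpha particle

Conserve mass number: A + 3 = 7, so A = 4.
Conserve atomic number: Z + 2 = 4, so Z = 2.
A = 4 and Z = 2 is He-4 — an alpha particle.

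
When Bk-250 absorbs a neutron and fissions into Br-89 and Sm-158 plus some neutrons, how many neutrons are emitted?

4

Conserve mass number: 251 = 89 + 158 + k, so k = 251 − 247 = 4.
Check atomic number: 97 = 35 + 62 + 0 = 97. ✓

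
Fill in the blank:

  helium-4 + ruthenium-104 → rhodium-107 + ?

Conserve mass number: 4 + 104 = 107 + A, so A = 1.
Conserve atomic number: 2 + 44 = 45 + Z, so Z = 1.
A = 1 and Z = 1 is hydrogen-1 — a proton.

proton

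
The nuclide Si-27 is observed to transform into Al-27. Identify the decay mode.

beta-plus decay or electron capture

ΔA = 27 − 27 = 0; ΔZ = 13 − 14 = -1.
A is unchanged and Z drops by 1 — a proton has become a neutron (β⁺ emission or electron capture).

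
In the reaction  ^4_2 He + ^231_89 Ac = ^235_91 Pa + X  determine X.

gamma ray

Conserve mass number: 4 + 231 = 235 + A, so A = 0.
Conserve atomic number: 2 + 89 = 91 + Z, so Z = 0.
A = 0 and Z = 0 is ^0_0 γ — a gamma ray.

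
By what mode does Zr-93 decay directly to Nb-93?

beta-minus decay

ΔA = 93 − 93 = 0; ΔZ = 41 − 40 = +1.
A is unchanged and Z rises by 1 — a neutron has become a proton (β⁻ decay).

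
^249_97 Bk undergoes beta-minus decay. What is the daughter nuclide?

Cf-249

Beta-minus decay: mass number changes by +0, atomic number by +1.
A: 249 = 249; Z: 97 + 1 = 98.
Z = 98 is californium, so the daughter is ^249_98 Cf.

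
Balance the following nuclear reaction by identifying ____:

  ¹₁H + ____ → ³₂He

Conserve mass number: 1 + A = 3, so A = 2.
Conserve atomic number: 1 + Z = 2, so Z = 1.
A = 2 and Z = 1 is ²₁H — a deuteron.

deuteron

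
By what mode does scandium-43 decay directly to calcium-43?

ΔA = 43 − 43 = 0; ΔZ = 20 − 21 = -1.
A is unchanged and Z drops by 1 — a proton has become a neutron (β⁺ emission or electron capture).

beta-plus decay or electron capture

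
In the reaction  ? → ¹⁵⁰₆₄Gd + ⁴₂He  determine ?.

Conserve mass number: A = 150 + 4, so A = 154.
Conserve atomic number: Z = 64 + 2, so Z = 66.
Z = 66 is dysprosium, so the species is ¹⁵⁴₆₆Dy.

Dy-154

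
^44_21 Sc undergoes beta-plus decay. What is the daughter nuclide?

Ca-44

Beta-plus decay: mass number changes by +0, atomic number by -1.
A: 44 = 44; Z: 21 − 1 = 20.
Z = 20 is calcium, so the daughter is ^44_20 Ca.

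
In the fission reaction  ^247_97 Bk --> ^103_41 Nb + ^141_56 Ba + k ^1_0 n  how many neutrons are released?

Conserve mass number: 247 = 103 + 141 + k, so k = 247 − 244 = 3.
Check atomic number: 97 = 41 + 56 + 0 = 97. ✓

3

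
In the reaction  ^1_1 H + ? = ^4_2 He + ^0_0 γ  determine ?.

triton

Conserve mass number: 1 + A = 4 + 0, so A = 3.
Conserve atomic number: 1 + Z = 2 + 0, so Z = 1.
A = 3 and Z = 1 is ^3_1 H — a triton.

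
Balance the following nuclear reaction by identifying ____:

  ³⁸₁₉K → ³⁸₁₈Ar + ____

Conserve mass number: 38 = 38 + A, so A = 0.
Conserve atomic number: 19 = 18 + Z, so Z = 1.
A = 0 and Z = 1 is ⁰₁e — a positron.

positron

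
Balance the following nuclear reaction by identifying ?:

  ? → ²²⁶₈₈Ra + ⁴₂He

Th-230

Conserve mass number: A = 226 + 4, so A = 230.
Conserve atomic number: Z = 88 + 2, so Z = 90.
Z = 90 is thorium, so the species is ²³⁰₉₀Th.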